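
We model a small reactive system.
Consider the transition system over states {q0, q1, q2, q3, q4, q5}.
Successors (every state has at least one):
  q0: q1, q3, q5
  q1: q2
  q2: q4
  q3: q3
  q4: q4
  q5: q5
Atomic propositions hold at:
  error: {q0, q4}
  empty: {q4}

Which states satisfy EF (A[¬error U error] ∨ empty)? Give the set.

Sat(¬error) = {q1, q2, q3, q5}
A[¬error U error]: least fixpoint, start Z0 = Sat(error) = {q0, q4}, add states in Sat(¬error) with every successor in Z. Z1 = {q0, q2, q4}; Z2 = {q0, q1, q2, q4}; fixed.
Sat(A[¬error U error]) = {q0, q1, q2, q4}
Sat(A[¬error U error] ∨ empty) = {q0, q1, q2, q4}
EF (A[¬error U error] ∨ empty): least fixpoint, start Z0 = {q0, q1, q2, q4}, add states with some successor in Z. Already a fixed point.
Sat(EF (A[¬error U error] ∨ empty)) = {q0, q1, q2, q4}

{q0, q1, q2, q4}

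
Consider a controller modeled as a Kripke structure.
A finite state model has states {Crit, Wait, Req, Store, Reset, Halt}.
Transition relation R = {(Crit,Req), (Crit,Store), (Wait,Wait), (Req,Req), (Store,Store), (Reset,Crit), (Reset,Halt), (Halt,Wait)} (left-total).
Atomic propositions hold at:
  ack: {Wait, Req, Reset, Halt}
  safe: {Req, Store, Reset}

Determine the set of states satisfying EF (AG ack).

AG ack: greatest fixpoint, start Z0 = {Wait, Req, Reset, Halt}, keep only states in Sat with every successor in Z. Z1 = {Wait, Req, Halt}; fixed.
Sat(AG ack) = {Wait, Req, Halt}
EF (AG ack): least fixpoint, start Z0 = {Wait, Req, Halt}, add states with some successor in Z. Z1 = {Crit, Wait, Req, Reset, Halt}; fixed.
Sat(EF (AG ack)) = {Crit, Wait, Req, Reset, Halt}

{Crit, Wait, Req, Reset, Halt}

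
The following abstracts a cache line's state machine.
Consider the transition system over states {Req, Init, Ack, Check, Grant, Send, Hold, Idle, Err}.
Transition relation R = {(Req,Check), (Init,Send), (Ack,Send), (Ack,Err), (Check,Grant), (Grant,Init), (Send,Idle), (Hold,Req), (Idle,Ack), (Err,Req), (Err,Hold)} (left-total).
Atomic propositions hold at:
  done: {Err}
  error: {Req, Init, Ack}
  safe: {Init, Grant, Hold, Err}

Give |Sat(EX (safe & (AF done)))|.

1

AF done: least fixpoint, start Z0 = {Err}, add states with every successor in Z. Already a fixed point.
Sat(AF done) = {Err}
Sat(safe & (AF done)) = {Err}
Sat(EX (safe & (AF done))) = {s : some successor in {Err}} = {Ack}
|Sat(EX (safe & (AF done)))| = |{Ack}| = 1.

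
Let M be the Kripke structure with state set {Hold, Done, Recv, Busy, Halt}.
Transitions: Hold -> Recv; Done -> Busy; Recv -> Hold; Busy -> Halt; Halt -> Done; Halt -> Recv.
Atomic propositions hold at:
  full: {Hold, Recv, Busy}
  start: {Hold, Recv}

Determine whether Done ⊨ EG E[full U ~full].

Sat(~full) = {Done, Halt}
E[full U ~full]: least fixpoint, start Z0 = Sat(~full) = {Done, Halt}, add states in Sat(full) with some successor in Z. Z1 = {Done, Busy, Halt}; fixed.
Sat(E[full U ~full]) = {Done, Busy, Halt}
EG E[full U ~full]: greatest fixpoint, start Z0 = {Done, Busy, Halt}, keep only states in Sat with some successor in Z. Already a fixed point.
Sat(EG E[full U ~full]) = {Done, Busy, Halt}
Done ∈ Sat(EG E[full U ~full]) = {Done, Busy, Halt}, so the formula holds at Done.

Yes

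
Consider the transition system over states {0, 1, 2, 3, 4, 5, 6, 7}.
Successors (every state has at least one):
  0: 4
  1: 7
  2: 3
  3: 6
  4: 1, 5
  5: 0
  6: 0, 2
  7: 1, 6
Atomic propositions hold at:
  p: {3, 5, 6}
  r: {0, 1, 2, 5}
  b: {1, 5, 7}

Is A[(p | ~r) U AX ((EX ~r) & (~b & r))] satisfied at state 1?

Sat(~r) = {3, 4, 6, 7}
Sat(p | ~r) = {3, 4, 5, 6, 7}
Sat(EX ~r) = {s : some successor in {3, 4, 6, 7}} = {0, 1, 2, 3, 7}
Sat(~b) = {0, 2, 3, 4, 6}
Sat(~b & r) = {0, 2}
Sat((EX ~r) & (~b & r)) = {0, 2}
Sat(AX ((EX ~r) & (~b & r))) = {s : every successor in {0, 2}} = {5, 6}
A[(p | ~r) U AX ((EX ~r) & (~b & r))]: least fixpoint, start Z0 = Sat(AX ((EX ~r) & (~b & r))) = {5, 6}, add states in Sat(p | ~r) with every successor in Z. Z1 = {3, 5, 6}; fixed.
Sat(A[(p | ~r) U AX ((EX ~r) & (~b & r))]) = {3, 5, 6}
1 ∉ Sat(A[(p | ~r) U AX ((EX ~r) & (~b & r))]) = {3, 5, 6}, so the formula does not hold at 1.

No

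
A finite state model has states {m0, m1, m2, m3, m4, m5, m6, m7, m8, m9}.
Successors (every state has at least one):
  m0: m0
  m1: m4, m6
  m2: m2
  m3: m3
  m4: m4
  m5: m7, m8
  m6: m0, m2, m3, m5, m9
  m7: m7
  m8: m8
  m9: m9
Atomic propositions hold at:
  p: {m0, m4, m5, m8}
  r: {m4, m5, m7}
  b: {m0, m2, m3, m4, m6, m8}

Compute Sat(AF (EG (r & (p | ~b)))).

{m4, m5, m7}

Sat(~b) = {m1, m5, m7, m9}
Sat(p | ~b) = {m0, m1, m4, m5, m7, m8, m9}
Sat(r & (p | ~b)) = {m4, m5, m7}
EG (r & (p | ~b)): greatest fixpoint, start Z0 = {m4, m5, m7}, keep only states in Sat with some successor in Z. Already a fixed point.
Sat(EG (r & (p | ~b))) = {m4, m5, m7}
AF (EG (r & (p | ~b))): least fixpoint, start Z0 = {m4, m5, m7}, add states with every successor in Z. Already a fixed point.
Sat(AF (EG (r & (p | ~b)))) = {m4, m5, m7}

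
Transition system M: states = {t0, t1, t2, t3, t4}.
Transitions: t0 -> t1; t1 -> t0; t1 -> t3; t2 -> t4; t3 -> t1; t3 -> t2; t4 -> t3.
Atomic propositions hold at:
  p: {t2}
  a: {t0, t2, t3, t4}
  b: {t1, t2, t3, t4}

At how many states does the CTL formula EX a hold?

Sat(EX a) = {s : some successor in {t0, t2, t3, t4}} = {t1, t2, t3, t4}
|Sat(EX a)| = |{t1, t2, t3, t4}| = 4.

4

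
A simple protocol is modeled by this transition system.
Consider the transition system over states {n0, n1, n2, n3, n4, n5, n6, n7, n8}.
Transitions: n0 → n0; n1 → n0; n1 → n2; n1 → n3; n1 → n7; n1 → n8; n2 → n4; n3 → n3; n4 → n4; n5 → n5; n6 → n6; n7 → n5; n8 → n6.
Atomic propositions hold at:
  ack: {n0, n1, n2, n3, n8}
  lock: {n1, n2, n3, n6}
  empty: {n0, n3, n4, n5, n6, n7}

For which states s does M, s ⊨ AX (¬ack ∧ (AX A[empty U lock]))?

Sat(¬ack) = {n4, n5, n6, n7}
A[empty U lock]: least fixpoint, start Z0 = Sat(lock) = {n1, n2, n3, n6}, add states in Sat(empty) with every successor in Z. Already a fixed point.
Sat(A[empty U lock]) = {n1, n2, n3, n6}
Sat(AX A[empty U lock]) = {s : every successor in {n1, n2, n3, n6}} = {n3, n6, n8}
Sat(¬ack ∧ (AX A[empty U lock])) = {n6}
Sat(AX (¬ack ∧ (AX A[empty U lock]))) = {s : every successor in {n6}} = {n6, n8}

{n6, n8}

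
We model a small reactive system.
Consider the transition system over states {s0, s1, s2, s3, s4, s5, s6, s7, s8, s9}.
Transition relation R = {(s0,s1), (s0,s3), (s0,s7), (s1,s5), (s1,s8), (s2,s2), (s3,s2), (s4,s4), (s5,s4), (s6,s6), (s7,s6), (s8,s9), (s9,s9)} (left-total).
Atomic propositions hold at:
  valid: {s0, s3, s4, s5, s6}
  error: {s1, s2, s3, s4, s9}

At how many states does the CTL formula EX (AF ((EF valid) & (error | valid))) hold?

EF valid: least fixpoint, start Z0 = {s0, s3, s4, s5, s6}, add states with some successor in Z. Z1 = {s0, s1, s3, s4, s5, s6, s7}; fixed.
Sat(EF valid) = {s0, s1, s3, s4, s5, s6, s7}
Sat(error | valid) = {s0, s1, s2, s3, s4, s5, s6, s9}
Sat((EF valid) & (error | valid)) = {s0, s1, s3, s4, s5, s6}
AF ((EF valid) & (error | valid)): least fixpoint, start Z0 = {s0, s1, s3, s4, s5, s6}, add states with every successor in Z. Z1 = {s0, s1, s3, s4, s5, s6, s7}; fixed.
Sat(AF ((EF valid) & (error | valid))) = {s0, s1, s3, s4, s5, s6, s7}
Sat(EX (AF ((EF valid) & (error | valid)))) = {s : some successor in {s0, s1, s3, s4, s5, s6, s7}} = {s0, s1, s4, s5, s6, s7}
|Sat(EX (AF ((EF valid) & (error | valid))))| = |{s0, s1, s4, s5, s6, s7}| = 6.

6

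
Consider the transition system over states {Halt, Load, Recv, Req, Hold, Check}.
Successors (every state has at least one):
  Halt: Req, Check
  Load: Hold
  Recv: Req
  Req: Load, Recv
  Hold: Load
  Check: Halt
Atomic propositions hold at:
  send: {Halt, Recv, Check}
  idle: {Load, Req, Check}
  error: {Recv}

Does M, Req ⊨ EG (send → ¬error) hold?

Sat(¬error) = {Halt, Load, Req, Hold, Check}
Sat(send → ¬error) = {Halt, Load, Req, Hold, Check}
EG (send → ¬error): greatest fixpoint, start Z0 = {Halt, Load, Req, Hold, Check}, keep only states in Sat with some successor in Z. Already a fixed point.
Sat(EG (send → ¬error)) = {Halt, Load, Req, Hold, Check}
Req ∈ Sat(EG (send → ¬error)) = {Halt, Load, Req, Hold, Check}, so the formula holds at Req.

Yes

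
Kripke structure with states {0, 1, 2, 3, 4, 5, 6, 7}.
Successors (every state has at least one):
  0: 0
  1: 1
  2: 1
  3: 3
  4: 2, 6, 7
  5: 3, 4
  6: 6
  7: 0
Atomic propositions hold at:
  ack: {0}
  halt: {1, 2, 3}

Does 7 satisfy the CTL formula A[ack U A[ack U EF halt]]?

No

EF halt: least fixpoint, start Z0 = {1, 2, 3}, add states with some successor in Z. Z1 = {1, 2, 3, 4, 5}; fixed.
Sat(EF halt) = {1, 2, 3, 4, 5}
A[ack U EF halt]: least fixpoint, start Z0 = Sat(EF halt) = {1, 2, 3, 4, 5}, add states in Sat(ack) with every successor in Z. Already a fixed point.
Sat(A[ack U EF halt]) = {1, 2, 3, 4, 5}
A[ack U A[ack U EF halt]]: least fixpoint, start Z0 = Sat(A[ack U EF halt]) = {1, 2, 3, 4, 5}, add states in Sat(ack) with every successor in Z. Already a fixed point.
Sat(A[ack U A[ack U EF halt]]) = {1, 2, 3, 4, 5}
7 ∉ Sat(A[ack U A[ack U EF halt]]) = {1, 2, 3, 4, 5}, so the formula does not hold at 7.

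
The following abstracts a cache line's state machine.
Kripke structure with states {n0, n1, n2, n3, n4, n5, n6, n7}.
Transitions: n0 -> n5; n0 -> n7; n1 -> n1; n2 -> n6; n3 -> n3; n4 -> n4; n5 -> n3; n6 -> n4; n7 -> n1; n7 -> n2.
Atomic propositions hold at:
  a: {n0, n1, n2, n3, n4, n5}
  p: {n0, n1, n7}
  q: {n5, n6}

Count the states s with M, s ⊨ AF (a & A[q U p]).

A[q U p]: least fixpoint, start Z0 = Sat(p) = {n0, n1, n7}, add states in Sat(q) with every successor in Z. Already a fixed point.
Sat(A[q U p]) = {n0, n1, n7}
Sat(a & A[q U p]) = {n0, n1}
AF (a & A[q U p]): least fixpoint, start Z0 = {n0, n1}, add states with every successor in Z. Already a fixed point.
Sat(AF (a & A[q U p])) = {n0, n1}
|Sat(AF (a & A[q U p]))| = |{n0, n1}| = 2.

2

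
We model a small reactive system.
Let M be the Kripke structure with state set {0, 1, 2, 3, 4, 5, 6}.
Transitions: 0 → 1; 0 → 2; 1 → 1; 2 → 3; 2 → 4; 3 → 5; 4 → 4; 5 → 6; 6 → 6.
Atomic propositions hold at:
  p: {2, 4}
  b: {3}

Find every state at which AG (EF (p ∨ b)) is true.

{4}

Sat(p ∨ b) = {2, 3, 4}
EF (p ∨ b): least fixpoint, start Z0 = {2, 3, 4}, add states with some successor in Z. Z1 = {0, 2, 3, 4}; fixed.
Sat(EF (p ∨ b)) = {0, 2, 3, 4}
AG (EF (p ∨ b)): greatest fixpoint, start Z0 = {0, 2, 3, 4}, keep only states in Sat with every successor in Z. Z1 = {2, 4}; Z2 = {4}; fixed.
Sat(AG (EF (p ∨ b))) = {4}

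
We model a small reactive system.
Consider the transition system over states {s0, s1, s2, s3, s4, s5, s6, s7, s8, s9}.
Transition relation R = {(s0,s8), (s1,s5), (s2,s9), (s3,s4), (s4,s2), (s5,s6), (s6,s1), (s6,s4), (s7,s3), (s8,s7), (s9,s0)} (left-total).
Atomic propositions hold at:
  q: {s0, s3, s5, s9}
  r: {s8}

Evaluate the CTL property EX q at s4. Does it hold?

No

Sat(EX q) = {s : some successor in {s0, s3, s5, s9}} = {s1, s2, s7, s9}
s4 ∉ Sat(EX q) = {s1, s2, s7, s9}, so the formula does not hold at s4.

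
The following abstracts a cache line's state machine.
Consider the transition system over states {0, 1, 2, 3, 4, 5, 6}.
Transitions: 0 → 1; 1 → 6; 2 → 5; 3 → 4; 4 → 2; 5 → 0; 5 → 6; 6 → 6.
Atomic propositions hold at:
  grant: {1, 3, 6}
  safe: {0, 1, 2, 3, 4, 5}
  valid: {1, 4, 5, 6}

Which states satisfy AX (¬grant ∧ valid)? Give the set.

{2, 3}

Sat(¬grant) = {0, 2, 4, 5}
Sat(¬grant ∧ valid) = {4, 5}
Sat(AX (¬grant ∧ valid)) = {s : every successor in {4, 5}} = {2, 3}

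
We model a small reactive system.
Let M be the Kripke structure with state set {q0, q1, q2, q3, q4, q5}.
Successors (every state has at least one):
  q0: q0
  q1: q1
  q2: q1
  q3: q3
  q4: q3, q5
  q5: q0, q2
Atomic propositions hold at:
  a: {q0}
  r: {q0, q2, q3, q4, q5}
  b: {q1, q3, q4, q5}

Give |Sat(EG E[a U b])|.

E[a U b]: least fixpoint, start Z0 = Sat(b) = {q1, q3, q4, q5}, add states in Sat(a) with some successor in Z. Already a fixed point.
Sat(E[a U b]) = {q1, q3, q4, q5}
EG E[a U b]: greatest fixpoint, start Z0 = {q1, q3, q4, q5}, keep only states in Sat with some successor in Z. Z1 = {q1, q3, q4}; fixed.
Sat(EG E[a U b]) = {q1, q3, q4}
|Sat(EG E[a U b])| = |{q1, q3, q4}| = 3.

3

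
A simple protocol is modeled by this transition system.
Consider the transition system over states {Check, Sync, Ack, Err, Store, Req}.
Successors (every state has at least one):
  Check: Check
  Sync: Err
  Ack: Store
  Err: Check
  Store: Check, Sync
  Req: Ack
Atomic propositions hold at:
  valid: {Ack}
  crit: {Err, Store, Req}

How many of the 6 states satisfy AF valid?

AF valid: least fixpoint, start Z0 = {Ack}, add states with every successor in Z. Z1 = {Ack, Req}; fixed.
Sat(AF valid) = {Ack, Req}
|Sat(AF valid)| = |{Ack, Req}| = 2.

2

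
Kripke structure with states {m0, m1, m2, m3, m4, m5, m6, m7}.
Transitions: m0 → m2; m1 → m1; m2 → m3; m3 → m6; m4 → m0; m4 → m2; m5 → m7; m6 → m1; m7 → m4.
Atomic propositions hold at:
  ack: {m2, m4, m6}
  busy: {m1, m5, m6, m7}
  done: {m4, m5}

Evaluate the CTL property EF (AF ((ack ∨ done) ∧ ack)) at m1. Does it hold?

Sat(ack ∨ done) = {m2, m4, m5, m6}
Sat((ack ∨ done) ∧ ack) = {m2, m4, m6}
AF ((ack ∨ done) ∧ ack): least fixpoint, start Z0 = {m2, m4, m6}, add states with every successor in Z. Z1 = {m0, m2, m3, m4, m6, m7}; Z2 = {m0, m2, m3, m4, m5, m6, m7}; fixed.
Sat(AF ((ack ∨ done) ∧ ack)) = {m0, m2, m3, m4, m5, m6, m7}
EF (AF ((ack ∨ done) ∧ ack)): least fixpoint, start Z0 = {m0, m2, m3, m4, m5, m6, m7}, add states with some successor in Z. Already a fixed point.
Sat(EF (AF ((ack ∨ done) ∧ ack))) = {m0, m2, m3, m4, m5, m6, m7}
m1 ∉ Sat(EF (AF ((ack ∨ done) ∧ ack))) = {m0, m2, m3, m4, m5, m6, m7}, so the formula does not hold at m1.

No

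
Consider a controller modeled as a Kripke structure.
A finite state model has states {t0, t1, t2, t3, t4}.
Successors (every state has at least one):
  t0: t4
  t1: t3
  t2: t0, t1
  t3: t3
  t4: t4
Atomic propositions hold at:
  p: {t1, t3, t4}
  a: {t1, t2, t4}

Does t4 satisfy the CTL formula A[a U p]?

Yes

A[a U p]: least fixpoint, start Z0 = Sat(p) = {t1, t3, t4}, add states in Sat(a) with every successor in Z. Already a fixed point.
Sat(A[a U p]) = {t1, t3, t4}
t4 ∈ Sat(A[a U p]) = {t1, t3, t4}, so the formula holds at t4.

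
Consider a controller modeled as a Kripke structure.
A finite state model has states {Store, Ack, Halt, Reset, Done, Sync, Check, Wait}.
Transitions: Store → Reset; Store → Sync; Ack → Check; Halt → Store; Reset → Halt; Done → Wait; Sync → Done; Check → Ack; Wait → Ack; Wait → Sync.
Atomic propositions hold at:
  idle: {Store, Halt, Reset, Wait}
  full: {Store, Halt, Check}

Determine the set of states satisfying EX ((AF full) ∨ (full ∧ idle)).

{Store, Ack, Halt, Reset, Check, Wait}

AF full: least fixpoint, start Z0 = {Store, Halt, Check}, add states with every successor in Z. Z1 = {Store, Ack, Halt, Reset, Check}; fixed.
Sat(AF full) = {Store, Ack, Halt, Reset, Check}
Sat(full ∧ idle) = {Store, Halt}
Sat((AF full) ∨ (full ∧ idle)) = {Store, Ack, Halt, Reset, Check}
Sat(EX ((AF full) ∨ (full ∧ idle))) = {s : some successor in {Store, Ack, Halt, Reset, Check}} = {Store, Ack, Halt, Reset, Check, Wait}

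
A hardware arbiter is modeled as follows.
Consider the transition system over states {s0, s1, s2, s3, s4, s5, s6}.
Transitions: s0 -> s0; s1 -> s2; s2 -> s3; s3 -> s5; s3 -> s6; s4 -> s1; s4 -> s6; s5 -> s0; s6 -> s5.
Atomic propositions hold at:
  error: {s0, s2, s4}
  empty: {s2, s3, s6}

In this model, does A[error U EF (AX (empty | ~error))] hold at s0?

Sat(~error) = {s1, s3, s5, s6}
Sat(empty | ~error) = {s1, s2, s3, s5, s6}
Sat(AX (empty | ~error)) = {s : every successor in {s1, s2, s3, s5, s6}} = {s1, s2, s3, s4, s6}
EF (AX (empty | ~error)): least fixpoint, start Z0 = {s1, s2, s3, s4, s6}, add states with some successor in Z. Already a fixed point.
Sat(EF (AX (empty | ~error))) = {s1, s2, s3, s4, s6}
A[error U EF (AX (empty | ~error))]: least fixpoint, start Z0 = Sat(EF (AX (empty | ~error))) = {s1, s2, s3, s4, s6}, add states in Sat(error) with every successor in Z. Already a fixed point.
Sat(A[error U EF (AX (empty | ~error))]) = {s1, s2, s3, s4, s6}
s0 ∉ Sat(A[error U EF (AX (empty | ~error))]) = {s1, s2, s3, s4, s6}, so the formula does not hold at s0.

No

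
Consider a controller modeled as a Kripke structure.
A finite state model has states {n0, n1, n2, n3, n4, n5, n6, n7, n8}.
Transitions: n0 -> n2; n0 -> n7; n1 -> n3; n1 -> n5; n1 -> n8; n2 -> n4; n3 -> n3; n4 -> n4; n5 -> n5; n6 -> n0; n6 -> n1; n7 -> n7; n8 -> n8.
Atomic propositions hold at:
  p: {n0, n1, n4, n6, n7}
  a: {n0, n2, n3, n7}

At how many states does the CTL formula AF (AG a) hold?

2

AG a: greatest fixpoint, start Z0 = {n0, n2, n3, n7}, keep only states in Sat with every successor in Z. Z1 = {n0, n3, n7}; Z2 = {n3, n7}; fixed.
Sat(AG a) = {n3, n7}
AF (AG a): least fixpoint, start Z0 = {n3, n7}, add states with every successor in Z. Already a fixed point.
Sat(AF (AG a)) = {n3, n7}
|Sat(AF (AG a))| = |{n3, n7}| = 2.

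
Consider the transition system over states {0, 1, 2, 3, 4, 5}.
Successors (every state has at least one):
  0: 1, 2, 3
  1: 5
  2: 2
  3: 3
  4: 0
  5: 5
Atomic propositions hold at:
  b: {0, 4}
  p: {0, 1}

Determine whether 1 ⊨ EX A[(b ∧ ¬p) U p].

Sat(¬p) = {2, 3, 4, 5}
Sat(b ∧ ¬p) = {4}
A[(b ∧ ¬p) U p]: least fixpoint, start Z0 = Sat(p) = {0, 1}, add states in Sat(b ∧ ¬p) with every successor in Z. Z1 = {0, 1, 4}; fixed.
Sat(A[(b ∧ ¬p) U p]) = {0, 1, 4}
Sat(EX A[(b ∧ ¬p) U p]) = {s : some successor in {0, 1, 4}} = {0, 4}
1 ∉ Sat(EX A[(b ∧ ¬p) U p]) = {0, 4}, so the formula does not hold at 1.

No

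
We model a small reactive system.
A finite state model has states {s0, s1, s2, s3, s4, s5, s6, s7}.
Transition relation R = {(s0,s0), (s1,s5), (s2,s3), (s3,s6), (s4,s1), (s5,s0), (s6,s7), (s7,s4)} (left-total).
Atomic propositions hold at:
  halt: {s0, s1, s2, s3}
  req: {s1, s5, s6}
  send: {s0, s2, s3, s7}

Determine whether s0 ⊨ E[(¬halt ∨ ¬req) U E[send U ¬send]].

No

Sat(¬halt) = {s4, s5, s6, s7}
Sat(¬req) = {s0, s2, s3, s4, s7}
Sat(¬halt ∨ ¬req) = {s0, s2, s3, s4, s5, s6, s7}
Sat(¬send) = {s1, s4, s5, s6}
E[send U ¬send]: least fixpoint, start Z0 = Sat(¬send) = {s1, s4, s5, s6}, add states in Sat(send) with some successor in Z. Z1 = {s1, s3, s4, s5, s6, s7}; Z2 = {s1, s2, s3, s4, s5, s6, s7}; fixed.
Sat(E[send U ¬send]) = {s1, s2, s3, s4, s5, s6, s7}
E[(¬halt ∨ ¬req) U E[send U ¬send]]: least fixpoint, start Z0 = Sat(E[send U ¬send]) = {s1, s2, s3, s4, s5, s6, s7}, add states in Sat(¬halt ∨ ¬req) with some successor in Z. Already a fixed point.
Sat(E[(¬halt ∨ ¬req) U E[send U ¬send]]) = {s1, s2, s3, s4, s5, s6, s7}
s0 ∉ Sat(E[(¬halt ∨ ¬req) U E[send U ¬send]]) = {s1, s2, s3, s4, s5, s6, s7}, so the formula does not hold at s0.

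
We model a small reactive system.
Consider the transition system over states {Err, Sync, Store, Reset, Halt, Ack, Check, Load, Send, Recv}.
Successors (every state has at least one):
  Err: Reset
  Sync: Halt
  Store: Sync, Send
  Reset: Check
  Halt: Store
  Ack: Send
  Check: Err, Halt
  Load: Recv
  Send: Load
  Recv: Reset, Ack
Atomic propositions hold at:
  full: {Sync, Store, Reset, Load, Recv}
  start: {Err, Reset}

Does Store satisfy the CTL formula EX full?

Sat(EX full) = {s : some successor in {Sync, Store, Reset, Load, Recv}} = {Err, Store, Halt, Load, Send, Recv}
Store ∈ Sat(EX full) = {Err, Store, Halt, Load, Send, Recv}, so the formula holds at Store.

Yes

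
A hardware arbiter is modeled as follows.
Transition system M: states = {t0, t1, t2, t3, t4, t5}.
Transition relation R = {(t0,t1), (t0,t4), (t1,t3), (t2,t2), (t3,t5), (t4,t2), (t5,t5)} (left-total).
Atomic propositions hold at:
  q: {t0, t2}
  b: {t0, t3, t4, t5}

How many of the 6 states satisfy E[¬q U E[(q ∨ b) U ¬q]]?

5

Sat(¬q) = {t1, t3, t4, t5}
Sat(q ∨ b) = {t0, t2, t3, t4, t5}
E[(q ∨ b) U ¬q]: least fixpoint, start Z0 = Sat(¬q) = {t1, t3, t4, t5}, add states in Sat(q ∨ b) with some successor in Z. Z1 = {t0, t1, t3, t4, t5}; fixed.
Sat(E[(q ∨ b) U ¬q]) = {t0, t1, t3, t4, t5}
E[¬q U E[(q ∨ b) U ¬q]]: least fixpoint, start Z0 = Sat(E[(q ∨ b) U ¬q]) = {t0, t1, t3, t4, t5}, add states in Sat(¬q) with some successor in Z. Already a fixed point.
Sat(E[¬q U E[(q ∨ b) U ¬q]]) = {t0, t1, t3, t4, t5}
|Sat(E[¬q U E[(q ∨ b) U ¬q]])| = |{t0, t1, t3, t4, t5}| = 5.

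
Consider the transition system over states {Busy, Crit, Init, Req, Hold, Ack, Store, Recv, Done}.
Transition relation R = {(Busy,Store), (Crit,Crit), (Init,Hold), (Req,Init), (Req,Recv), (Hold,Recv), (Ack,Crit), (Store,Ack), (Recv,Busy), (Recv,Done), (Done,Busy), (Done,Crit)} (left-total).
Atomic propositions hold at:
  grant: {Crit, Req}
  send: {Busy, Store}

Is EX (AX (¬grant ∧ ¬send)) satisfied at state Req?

Yes

Sat(¬grant) = {Busy, Init, Hold, Ack, Store, Recv, Done}
Sat(¬send) = {Crit, Init, Req, Hold, Ack, Recv, Done}
Sat(¬grant ∧ ¬send) = {Init, Hold, Ack, Recv, Done}
Sat(AX (¬grant ∧ ¬send)) = {s : every successor in {Init, Hold, Ack, Recv, Done}} = {Init, Req, Hold, Store}
Sat(EX (AX (¬grant ∧ ¬send))) = {s : some successor in {Init, Req, Hold, Store}} = {Busy, Init, Req}
Req ∈ Sat(EX (AX (¬grant ∧ ¬send))) = {Busy, Init, Req}, so the formula holds at Req.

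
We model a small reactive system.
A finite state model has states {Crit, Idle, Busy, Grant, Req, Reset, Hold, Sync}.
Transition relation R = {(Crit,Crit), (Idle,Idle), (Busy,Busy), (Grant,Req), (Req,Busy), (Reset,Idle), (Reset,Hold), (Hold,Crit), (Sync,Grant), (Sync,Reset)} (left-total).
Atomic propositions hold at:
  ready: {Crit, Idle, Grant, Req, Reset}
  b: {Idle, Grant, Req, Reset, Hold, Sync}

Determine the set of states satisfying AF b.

AF b: least fixpoint, start Z0 = {Idle, Grant, Req, Reset, Hold, Sync}, add states with every successor in Z. Already a fixed point.
Sat(AF b) = {Idle, Grant, Req, Reset, Hold, Sync}

{Idle, Grant, Req, Reset, Hold, Sync}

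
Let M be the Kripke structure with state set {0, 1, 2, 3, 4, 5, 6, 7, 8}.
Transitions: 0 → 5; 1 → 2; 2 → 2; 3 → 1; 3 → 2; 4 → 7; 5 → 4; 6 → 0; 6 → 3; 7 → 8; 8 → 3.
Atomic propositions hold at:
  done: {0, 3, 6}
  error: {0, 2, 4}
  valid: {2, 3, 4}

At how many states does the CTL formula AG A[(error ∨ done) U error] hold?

Sat(error ∨ done) = {0, 2, 3, 4, 6}
A[(error ∨ done) U error]: least fixpoint, start Z0 = Sat(error) = {0, 2, 4}, add states in Sat(error ∨ done) with every successor in Z. Already a fixed point.
Sat(A[(error ∨ done) U error]) = {0, 2, 4}
AG A[(error ∨ done) U error]: greatest fixpoint, start Z0 = {0, 2, 4}, keep only states in Sat with every successor in Z. Z1 = {2}; fixed.
Sat(AG A[(error ∨ done) U error]) = {2}
|Sat(AG A[(error ∨ done) U error])| = |{2}| = 1.

1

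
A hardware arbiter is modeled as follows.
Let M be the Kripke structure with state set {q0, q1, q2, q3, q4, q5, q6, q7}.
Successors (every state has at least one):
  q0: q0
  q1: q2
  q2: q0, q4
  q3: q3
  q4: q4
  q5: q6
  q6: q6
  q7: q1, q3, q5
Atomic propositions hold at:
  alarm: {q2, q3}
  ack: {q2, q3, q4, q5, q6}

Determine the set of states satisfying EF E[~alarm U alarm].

Sat(~alarm) = {q0, q1, q4, q5, q6, q7}
E[~alarm U alarm]: least fixpoint, start Z0 = Sat(alarm) = {q2, q3}, add states in Sat(~alarm) with some successor in Z. Z1 = {q1, q2, q3, q7}; fixed.
Sat(E[~alarm U alarm]) = {q1, q2, q3, q7}
EF E[~alarm U alarm]: least fixpoint, start Z0 = {q1, q2, q3, q7}, add states with some successor in Z. Already a fixed point.
Sat(EF E[~alarm U alarm]) = {q1, q2, q3, q7}

{q1, q2, q3, q7}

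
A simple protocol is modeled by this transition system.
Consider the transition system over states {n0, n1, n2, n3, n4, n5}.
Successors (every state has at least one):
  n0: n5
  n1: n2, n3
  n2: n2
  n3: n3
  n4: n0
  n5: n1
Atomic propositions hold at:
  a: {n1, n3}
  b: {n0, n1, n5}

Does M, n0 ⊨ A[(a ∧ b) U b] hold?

Yes

Sat(a ∧ b) = {n1}
A[(a ∧ b) U b]: least fixpoint, start Z0 = Sat(b) = {n0, n1, n5}, add states in Sat(a ∧ b) with every successor in Z. Already a fixed point.
Sat(A[(a ∧ b) U b]) = {n0, n1, n5}
n0 ∈ Sat(A[(a ∧ b) U b]) = {n0, n1, n5}, so the formula holds at n0.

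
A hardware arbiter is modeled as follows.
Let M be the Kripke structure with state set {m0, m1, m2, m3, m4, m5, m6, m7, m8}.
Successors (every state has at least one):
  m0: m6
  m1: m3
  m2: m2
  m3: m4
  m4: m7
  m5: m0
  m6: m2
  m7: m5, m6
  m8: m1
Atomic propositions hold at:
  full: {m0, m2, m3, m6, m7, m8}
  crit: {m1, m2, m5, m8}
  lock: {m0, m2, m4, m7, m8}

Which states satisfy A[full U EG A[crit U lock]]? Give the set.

A[crit U lock]: least fixpoint, start Z0 = Sat(lock) = {m0, m2, m4, m7, m8}, add states in Sat(crit) with every successor in Z. Z1 = {m0, m2, m4, m5, m7, m8}; fixed.
Sat(A[crit U lock]) = {m0, m2, m4, m5, m7, m8}
EG A[crit U lock]: greatest fixpoint, start Z0 = {m0, m2, m4, m5, m7, m8}, keep only states in Sat with some successor in Z. Z1 = {m2, m4, m5, m7}; Z2 = {m2, m4, m7}; Z3 = {m2, m4}; Z4 = {m2}; fixed.
Sat(EG A[crit U lock]) = {m2}
A[full U EG A[crit U lock]]: least fixpoint, start Z0 = Sat(EG A[crit U lock]) = {m2}, add states in Sat(full) with every successor in Z. Z1 = {m2, m6}; Z2 = {m0, m2, m6}; fixed.
Sat(A[full U EG A[crit U lock]]) = {m0, m2, m6}

{m0, m2, m6}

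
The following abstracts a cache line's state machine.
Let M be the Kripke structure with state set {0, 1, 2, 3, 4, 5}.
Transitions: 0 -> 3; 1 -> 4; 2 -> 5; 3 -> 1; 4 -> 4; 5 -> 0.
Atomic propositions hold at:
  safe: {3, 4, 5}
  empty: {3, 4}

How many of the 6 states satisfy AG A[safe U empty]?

1

A[safe U empty]: least fixpoint, start Z0 = Sat(empty) = {3, 4}, add states in Sat(safe) with every successor in Z. Already a fixed point.
Sat(A[safe U empty]) = {3, 4}
AG A[safe U empty]: greatest fixpoint, start Z0 = {3, 4}, keep only states in Sat with every successor in Z. Z1 = {4}; fixed.
Sat(AG A[safe U empty]) = {4}
|Sat(AG A[safe U empty])| = |{4}| = 1.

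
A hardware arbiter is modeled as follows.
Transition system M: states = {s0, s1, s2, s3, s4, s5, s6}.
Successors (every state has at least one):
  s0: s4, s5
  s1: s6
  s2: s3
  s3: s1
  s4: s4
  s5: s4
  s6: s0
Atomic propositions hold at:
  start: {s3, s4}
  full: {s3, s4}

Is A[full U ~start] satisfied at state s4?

Sat(~start) = {s0, s1, s2, s5, s6}
A[full U ~start]: least fixpoint, start Z0 = Sat(~start) = {s0, s1, s2, s5, s6}, add states in Sat(full) with every successor in Z. Z1 = {s0, s1, s2, s3, s5, s6}; fixed.
Sat(A[full U ~start]) = {s0, s1, s2, s3, s5, s6}
s4 ∉ Sat(A[full U ~start]) = {s0, s1, s2, s3, s5, s6}, so the formula does not hold at s4.

No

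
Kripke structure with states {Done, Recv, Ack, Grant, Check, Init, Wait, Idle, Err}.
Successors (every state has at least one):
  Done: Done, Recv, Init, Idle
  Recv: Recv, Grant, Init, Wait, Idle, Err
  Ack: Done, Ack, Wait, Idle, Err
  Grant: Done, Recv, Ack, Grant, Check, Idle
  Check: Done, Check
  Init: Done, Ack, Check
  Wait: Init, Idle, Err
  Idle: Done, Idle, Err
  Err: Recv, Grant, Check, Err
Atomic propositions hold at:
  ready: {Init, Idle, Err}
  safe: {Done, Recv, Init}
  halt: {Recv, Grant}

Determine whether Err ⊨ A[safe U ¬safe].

Yes

Sat(¬safe) = {Ack, Grant, Check, Wait, Idle, Err}
A[safe U ¬safe]: least fixpoint, start Z0 = Sat(¬safe) = {Ack, Grant, Check, Wait, Idle, Err}, add states in Sat(safe) with every successor in Z. Already a fixed point.
Sat(A[safe U ¬safe]) = {Ack, Grant, Check, Wait, Idle, Err}
Err ∈ Sat(A[safe U ¬safe]) = {Ack, Grant, Check, Wait, Idle, Err}, so the formula holds at Err.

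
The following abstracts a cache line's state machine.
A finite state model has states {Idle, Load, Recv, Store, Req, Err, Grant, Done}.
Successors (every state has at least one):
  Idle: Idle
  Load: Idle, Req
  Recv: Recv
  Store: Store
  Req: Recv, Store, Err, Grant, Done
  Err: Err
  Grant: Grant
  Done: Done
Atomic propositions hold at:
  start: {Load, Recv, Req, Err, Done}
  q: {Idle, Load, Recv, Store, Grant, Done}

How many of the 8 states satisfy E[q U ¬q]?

3

Sat(¬q) = {Req, Err}
E[q U ¬q]: least fixpoint, start Z0 = Sat(¬q) = {Req, Err}, add states in Sat(q) with some successor in Z. Z1 = {Load, Req, Err}; fixed.
Sat(E[q U ¬q]) = {Load, Req, Err}
|Sat(E[q U ¬q])| = |{Load, Req, Err}| = 3.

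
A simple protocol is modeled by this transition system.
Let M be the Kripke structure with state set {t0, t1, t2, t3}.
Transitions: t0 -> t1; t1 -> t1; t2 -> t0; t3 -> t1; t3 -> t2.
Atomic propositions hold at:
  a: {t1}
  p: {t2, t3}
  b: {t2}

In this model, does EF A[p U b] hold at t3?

A[p U b]: least fixpoint, start Z0 = Sat(b) = {t2}, add states in Sat(p) with every successor in Z. Already a fixed point.
Sat(A[p U b]) = {t2}
EF A[p U b]: least fixpoint, start Z0 = {t2}, add states with some successor in Z. Z1 = {t2, t3}; fixed.
Sat(EF A[p U b]) = {t2, t3}
t3 ∈ Sat(EF A[p U b]) = {t2, t3}, so the formula holds at t3.

Yes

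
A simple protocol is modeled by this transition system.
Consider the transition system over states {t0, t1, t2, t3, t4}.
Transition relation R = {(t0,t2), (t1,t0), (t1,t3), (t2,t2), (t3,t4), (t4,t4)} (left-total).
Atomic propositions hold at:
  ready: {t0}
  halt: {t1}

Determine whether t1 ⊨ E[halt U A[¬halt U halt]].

Sat(¬halt) = {t0, t2, t3, t4}
A[¬halt U halt]: least fixpoint, start Z0 = Sat(halt) = {t1}, add states in Sat(¬halt) with every successor in Z. Already a fixed point.
Sat(A[¬halt U halt]) = {t1}
E[halt U A[¬halt U halt]]: least fixpoint, start Z0 = Sat(A[¬halt U halt]) = {t1}, add states in Sat(halt) with some successor in Z. Already a fixed point.
Sat(E[halt U A[¬halt U halt]]) = {t1}
t1 ∈ Sat(E[halt U A[¬halt U halt]]) = {t1}, so the formula holds at t1.

Yes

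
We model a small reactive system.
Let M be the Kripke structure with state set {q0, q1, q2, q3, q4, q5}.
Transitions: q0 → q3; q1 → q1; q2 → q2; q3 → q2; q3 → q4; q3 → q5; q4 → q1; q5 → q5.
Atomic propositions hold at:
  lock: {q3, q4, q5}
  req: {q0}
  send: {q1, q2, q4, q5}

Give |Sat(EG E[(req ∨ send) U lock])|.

Sat(req ∨ send) = {q0, q1, q2, q4, q5}
E[(req ∨ send) U lock]: least fixpoint, start Z0 = Sat(lock) = {q3, q4, q5}, add states in Sat(req ∨ send) with some successor in Z. Z1 = {q0, q3, q4, q5}; fixed.
Sat(E[(req ∨ send) U lock]) = {q0, q3, q4, q5}
EG E[(req ∨ send) U lock]: greatest fixpoint, start Z0 = {q0, q3, q4, q5}, keep only states in Sat with some successor in Z. Z1 = {q0, q3, q5}; fixed.
Sat(EG E[(req ∨ send) U lock]) = {q0, q3, q5}
|Sat(EG E[(req ∨ send) U lock])| = |{q0, q3, q5}| = 3.

3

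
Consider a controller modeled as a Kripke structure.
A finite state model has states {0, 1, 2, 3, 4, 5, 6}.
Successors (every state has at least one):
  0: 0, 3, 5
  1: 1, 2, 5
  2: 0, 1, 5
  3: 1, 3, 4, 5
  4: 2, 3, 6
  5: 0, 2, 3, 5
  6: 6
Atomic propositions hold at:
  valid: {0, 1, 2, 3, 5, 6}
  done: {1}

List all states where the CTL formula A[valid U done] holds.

{1}

A[valid U done]: least fixpoint, start Z0 = Sat(done) = {1}, add states in Sat(valid) with every successor in Z. Already a fixed point.
Sat(A[valid U done]) = {1}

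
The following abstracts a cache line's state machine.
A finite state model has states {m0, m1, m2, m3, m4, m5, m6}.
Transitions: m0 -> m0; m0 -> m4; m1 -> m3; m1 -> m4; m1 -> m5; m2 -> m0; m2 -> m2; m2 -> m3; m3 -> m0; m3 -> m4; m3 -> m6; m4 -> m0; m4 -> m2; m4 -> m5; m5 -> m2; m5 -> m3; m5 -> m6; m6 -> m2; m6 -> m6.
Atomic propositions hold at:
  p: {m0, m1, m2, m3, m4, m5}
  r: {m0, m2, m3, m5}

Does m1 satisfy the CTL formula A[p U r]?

Yes

A[p U r]: least fixpoint, start Z0 = Sat(r) = {m0, m2, m3, m5}, add states in Sat(p) with every successor in Z. Z1 = {m0, m2, m3, m4, m5}; Z2 = {m0, m1, m2, m3, m4, m5}; fixed.
Sat(A[p U r]) = {m0, m1, m2, m3, m4, m5}
m1 ∈ Sat(A[p U r]) = {m0, m1, m2, m3, m4, m5}, so the formula holds at m1.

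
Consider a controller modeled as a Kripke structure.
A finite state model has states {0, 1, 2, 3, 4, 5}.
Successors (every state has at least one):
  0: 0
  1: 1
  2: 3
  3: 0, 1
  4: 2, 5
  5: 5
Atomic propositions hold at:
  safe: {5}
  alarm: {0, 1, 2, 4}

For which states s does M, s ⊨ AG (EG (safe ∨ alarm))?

{0, 1, 5}

Sat(safe ∨ alarm) = {0, 1, 2, 4, 5}
EG (safe ∨ alarm): greatest fixpoint, start Z0 = {0, 1, 2, 4, 5}, keep only states in Sat with some successor in Z. Z1 = {0, 1, 4, 5}; fixed.
Sat(EG (safe ∨ alarm)) = {0, 1, 4, 5}
AG (EG (safe ∨ alarm)): greatest fixpoint, start Z0 = {0, 1, 4, 5}, keep only states in Sat with every successor in Z. Z1 = {0, 1, 5}; fixed.
Sat(AG (EG (safe ∨ alarm))) = {0, 1, 5}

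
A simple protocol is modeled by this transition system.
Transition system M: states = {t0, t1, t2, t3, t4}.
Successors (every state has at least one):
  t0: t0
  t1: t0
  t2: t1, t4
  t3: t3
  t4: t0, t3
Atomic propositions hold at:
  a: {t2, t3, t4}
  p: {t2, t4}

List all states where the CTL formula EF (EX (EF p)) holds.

EF p: least fixpoint, start Z0 = {t2, t4}, add states with some successor in Z. Already a fixed point.
Sat(EF p) = {t2, t4}
Sat(EX (EF p)) = {s : some successor in {t2, t4}} = {t2}
EF (EX (EF p)): least fixpoint, start Z0 = {t2}, add states with some successor in Z. Already a fixed point.
Sat(EF (EX (EF p))) = {t2}

{t2}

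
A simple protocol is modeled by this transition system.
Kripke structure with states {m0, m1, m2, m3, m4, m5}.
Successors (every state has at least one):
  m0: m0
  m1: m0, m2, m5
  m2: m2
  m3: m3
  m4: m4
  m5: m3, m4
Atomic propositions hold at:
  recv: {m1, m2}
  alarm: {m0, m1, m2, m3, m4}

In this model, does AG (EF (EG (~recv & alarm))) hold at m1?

Sat(~recv) = {m0, m3, m4, m5}
Sat(~recv & alarm) = {m0, m3, m4}
EG (~recv & alarm): greatest fixpoint, start Z0 = {m0, m3, m4}, keep only states in Sat with some successor in Z. Already a fixed point.
Sat(EG (~recv & alarm)) = {m0, m3, m4}
EF (EG (~recv & alarm)): least fixpoint, start Z0 = {m0, m3, m4}, add states with some successor in Z. Z1 = {m0, m1, m3, m4, m5}; fixed.
Sat(EF (EG (~recv & alarm))) = {m0, m1, m3, m4, m5}
AG (EF (EG (~recv & alarm))): greatest fixpoint, start Z0 = {m0, m1, m3, m4, m5}, keep only states in Sat with every successor in Z. Z1 = {m0, m3, m4, m5}; fixed.
Sat(AG (EF (EG (~recv & alarm)))) = {m0, m3, m4, m5}
m1 ∉ Sat(AG (EF (EG (~recv & alarm)))) = {m0, m3, m4, m5}, so the formula does not hold at m1.

No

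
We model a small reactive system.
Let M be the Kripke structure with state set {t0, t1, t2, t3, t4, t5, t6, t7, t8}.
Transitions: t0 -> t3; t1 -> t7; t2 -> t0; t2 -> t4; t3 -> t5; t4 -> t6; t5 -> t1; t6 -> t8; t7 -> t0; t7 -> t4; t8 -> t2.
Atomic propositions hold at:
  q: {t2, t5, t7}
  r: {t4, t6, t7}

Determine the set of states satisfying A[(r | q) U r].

{t4, t6, t7}

Sat(r | q) = {t2, t4, t5, t6, t7}
A[(r | q) U r]: least fixpoint, start Z0 = Sat(r) = {t4, t6, t7}, add states in Sat(r | q) with every successor in Z. Already a fixed point.
Sat(A[(r | q) U r]) = {t4, t6, t7}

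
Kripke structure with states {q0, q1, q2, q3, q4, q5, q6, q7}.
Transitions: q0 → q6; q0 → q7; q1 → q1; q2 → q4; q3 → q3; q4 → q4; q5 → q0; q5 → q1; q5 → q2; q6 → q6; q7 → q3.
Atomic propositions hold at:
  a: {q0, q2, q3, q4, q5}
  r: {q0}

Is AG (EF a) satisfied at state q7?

Yes

EF a: least fixpoint, start Z0 = {q0, q2, q3, q4, q5}, add states with some successor in Z. Z1 = {q0, q2, q3, q4, q5, q7}; fixed.
Sat(EF a) = {q0, q2, q3, q4, q5, q7}
AG (EF a): greatest fixpoint, start Z0 = {q0, q2, q3, q4, q5, q7}, keep only states in Sat with every successor in Z. Z1 = {q2, q3, q4, q7}; fixed.
Sat(AG (EF a)) = {q2, q3, q4, q7}
q7 ∈ Sat(AG (EF a)) = {q2, q3, q4, q7}, so the formula holds at q7.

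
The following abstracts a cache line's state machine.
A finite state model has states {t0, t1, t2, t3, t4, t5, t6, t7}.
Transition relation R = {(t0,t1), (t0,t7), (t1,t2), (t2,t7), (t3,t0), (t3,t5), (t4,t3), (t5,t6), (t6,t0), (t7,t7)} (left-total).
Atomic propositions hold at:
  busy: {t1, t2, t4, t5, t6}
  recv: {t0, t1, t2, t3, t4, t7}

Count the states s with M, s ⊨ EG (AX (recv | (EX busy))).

Sat(EX busy) = {s : some successor in {t1, t2, t4, t5, t6}} = {t0, t1, t3, t5}
Sat(recv | (EX busy)) = {t0, t1, t2, t3, t4, t5, t7}
Sat(AX (recv | (EX busy))) = {s : every successor in {t0, t1, t2, t3, t4, t5, t7}} = {t0, t1, t2, t3, t4, t6, t7}
EG (AX (recv | (EX busy))): greatest fixpoint, start Z0 = {t0, t1, t2, t3, t4, t6, t7}, keep only states in Sat with some successor in Z. Already a fixed point.
Sat(EG (AX (recv | (EX busy)))) = {t0, t1, t2, t3, t4, t6, t7}
|Sat(EG (AX (recv | (EX busy))))| = |{t0, t1, t2, t3, t4, t6, t7}| = 7.

7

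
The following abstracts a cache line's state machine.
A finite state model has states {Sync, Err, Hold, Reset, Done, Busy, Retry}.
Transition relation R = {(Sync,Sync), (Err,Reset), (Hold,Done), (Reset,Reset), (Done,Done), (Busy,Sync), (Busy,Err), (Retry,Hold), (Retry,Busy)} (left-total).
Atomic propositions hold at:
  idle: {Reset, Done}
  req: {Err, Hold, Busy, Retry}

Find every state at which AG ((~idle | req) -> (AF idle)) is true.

{Err, Hold, Reset, Done}

Sat(~idle) = {Sync, Err, Hold, Busy, Retry}
Sat(~idle | req) = {Sync, Err, Hold, Busy, Retry}
AF idle: least fixpoint, start Z0 = {Reset, Done}, add states with every successor in Z. Z1 = {Err, Hold, Reset, Done}; fixed.
Sat(AF idle) = {Err, Hold, Reset, Done}
Sat((~idle | req) -> (AF idle)) = {Err, Hold, Reset, Done}
AG ((~idle | req) -> (AF idle)): greatest fixpoint, start Z0 = {Err, Hold, Reset, Done}, keep only states in Sat with every successor in Z. Already a fixed point.
Sat(AG ((~idle | req) -> (AF idle))) = {Err, Hold, Reset, Done}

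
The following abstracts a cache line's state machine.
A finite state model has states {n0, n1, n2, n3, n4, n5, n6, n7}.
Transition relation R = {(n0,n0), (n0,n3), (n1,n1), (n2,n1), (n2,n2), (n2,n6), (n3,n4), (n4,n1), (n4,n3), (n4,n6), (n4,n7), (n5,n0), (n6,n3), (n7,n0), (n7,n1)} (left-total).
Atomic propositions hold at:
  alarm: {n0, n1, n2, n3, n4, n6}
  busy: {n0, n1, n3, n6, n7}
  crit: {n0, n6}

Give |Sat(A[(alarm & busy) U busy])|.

5

Sat(alarm & busy) = {n0, n1, n3, n6}
A[(alarm & busy) U busy]: least fixpoint, start Z0 = Sat(busy) = {n0, n1, n3, n6, n7}, add states in Sat(alarm & busy) with every successor in Z. Already a fixed point.
Sat(A[(alarm & busy) U busy]) = {n0, n1, n3, n6, n7}
|Sat(A[(alarm & busy) U busy])| = |{n0, n1, n3, n6, n7}| = 5.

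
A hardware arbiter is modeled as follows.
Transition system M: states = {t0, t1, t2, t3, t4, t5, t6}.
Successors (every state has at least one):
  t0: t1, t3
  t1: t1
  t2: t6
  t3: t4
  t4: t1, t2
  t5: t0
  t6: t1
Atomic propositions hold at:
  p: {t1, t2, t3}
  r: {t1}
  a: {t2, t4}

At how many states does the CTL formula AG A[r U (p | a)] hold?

Sat(p | a) = {t1, t2, t3, t4}
A[r U (p | a)]: least fixpoint, start Z0 = Sat((p | a)) = {t1, t2, t3, t4}, add states in Sat(r) with every successor in Z. Already a fixed point.
Sat(A[r U (p | a)]) = {t1, t2, t3, t4}
AG A[r U (p | a)]: greatest fixpoint, start Z0 = {t1, t2, t3, t4}, keep only states in Sat with every successor in Z. Z1 = {t1, t3, t4}; Z2 = {t1, t3}; Z3 = {t1}; fixed.
Sat(AG A[r U (p | a)]) = {t1}
|Sat(AG A[r U (p | a)])| = |{t1}| = 1.

1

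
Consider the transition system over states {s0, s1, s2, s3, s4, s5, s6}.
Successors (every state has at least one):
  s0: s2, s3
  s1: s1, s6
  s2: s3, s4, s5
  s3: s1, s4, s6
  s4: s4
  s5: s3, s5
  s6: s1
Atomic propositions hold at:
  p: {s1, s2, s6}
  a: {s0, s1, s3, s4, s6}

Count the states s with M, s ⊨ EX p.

4

Sat(EX p) = {s : some successor in {s1, s2, s6}} = {s0, s1, s3, s6}
|Sat(EX p)| = |{s0, s1, s3, s6}| = 4.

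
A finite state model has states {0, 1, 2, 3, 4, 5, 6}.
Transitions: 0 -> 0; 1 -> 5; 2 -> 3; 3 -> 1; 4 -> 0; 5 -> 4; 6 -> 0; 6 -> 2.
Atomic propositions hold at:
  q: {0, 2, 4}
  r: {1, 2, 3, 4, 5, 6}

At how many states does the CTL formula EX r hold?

Sat(EX r) = {s : some successor in {1, 2, 3, 4, 5, 6}} = {1, 2, 3, 5, 6}
|Sat(EX r)| = |{1, 2, 3, 5, 6}| = 5.

5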